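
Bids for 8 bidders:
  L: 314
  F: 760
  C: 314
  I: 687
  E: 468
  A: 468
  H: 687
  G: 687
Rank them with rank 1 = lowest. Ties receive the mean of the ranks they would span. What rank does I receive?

Sorted (ascending): 314, 314, 468, 468, 687, 687, 687, 760
The 2 values of 314 occupy positions 1–2 → average rank (1+2)/2 = 1.5.
The 2 values of 468 occupy positions 3–4 → average rank (3+4)/2 = 3.5.
The 3 values of 687 occupy positions 5–7 → average rank 6.
I has value 687 → rank 6.

6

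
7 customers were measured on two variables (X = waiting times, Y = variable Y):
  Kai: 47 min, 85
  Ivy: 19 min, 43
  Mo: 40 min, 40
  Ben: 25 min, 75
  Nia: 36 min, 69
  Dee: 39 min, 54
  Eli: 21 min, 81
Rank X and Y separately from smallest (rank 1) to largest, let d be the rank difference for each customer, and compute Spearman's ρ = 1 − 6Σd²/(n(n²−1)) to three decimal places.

0.107

Ranks of variable 1: 7, 1, 6, 3, 4, 5, 2
Ranks of variable 2: 7, 2, 1, 5, 4, 3, 6
d = r₁ − r₂: 0, -1, 5, -2, 0, 2, -4
d²: 0, 1, 25, 4, 0, 4, 16; Σd² = 50
ρ = 1 − 6·50/(7·48) = 1 − 300/336 = 0.107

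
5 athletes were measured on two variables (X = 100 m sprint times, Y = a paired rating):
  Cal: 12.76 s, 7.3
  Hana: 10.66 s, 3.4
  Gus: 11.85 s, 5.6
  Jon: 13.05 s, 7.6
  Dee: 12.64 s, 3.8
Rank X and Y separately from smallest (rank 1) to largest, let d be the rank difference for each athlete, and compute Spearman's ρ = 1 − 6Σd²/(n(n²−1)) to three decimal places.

0.900

Ranks of variable 1: 4, 1, 2, 5, 3
Ranks of variable 2: 4, 1, 3, 5, 2
d = r₁ − r₂: 0, 0, -1, 0, 1
d²: 0, 0, 1, 0, 1; Σd² = 2
ρ = 1 − 6·2/(5·24) = 1 − 12/120 = 0.900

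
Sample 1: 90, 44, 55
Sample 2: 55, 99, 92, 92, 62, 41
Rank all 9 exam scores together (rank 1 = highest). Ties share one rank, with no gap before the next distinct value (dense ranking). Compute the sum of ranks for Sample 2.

Sorted (descending): 99, 92, 92, 90, 62, 55, 55, 44, 41
The 2 values of 92 share dense rank 2.
The 2 values of 55 share dense rank 5.
Remaining distinct values take the next consecutive integers.
Sample 2 values → pooled ranks: 55→5, 99→1, 92→2, 92→2, 62→4, 41→7
Rank sum = 5 + 1 + 2 + 2 + 4 + 7 = 21

21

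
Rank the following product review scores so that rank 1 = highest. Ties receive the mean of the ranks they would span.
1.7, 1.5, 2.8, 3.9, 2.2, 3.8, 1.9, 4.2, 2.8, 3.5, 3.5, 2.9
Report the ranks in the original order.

Sorted (descending): 4.2, 3.9, 3.8, 3.5, 3.5, 2.9, 2.8, 2.8, 2.2, 1.9, 1.7, 1.5
The 2 values of 3.5 occupy positions 4–5 → average rank (4+5)/2 = 4.5.
The 2 values of 2.8 occupy positions 7–8 → average rank (7+8)/2 = 7.5.

11, 12, 7.5, 2, 9, 3, 10, 1, 7.5, 4.5, 4.5, 6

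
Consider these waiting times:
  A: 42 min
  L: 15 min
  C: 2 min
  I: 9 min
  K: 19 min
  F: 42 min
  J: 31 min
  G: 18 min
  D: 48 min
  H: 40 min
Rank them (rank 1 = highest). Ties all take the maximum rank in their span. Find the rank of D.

1

Sorted (descending): 48, 42, 42, 40, 31, 19, 18, 15, 9, 2
The 2 values of 42 occupy positions 2–3 → each gets rank 3.
D has value 48 min → rank 1.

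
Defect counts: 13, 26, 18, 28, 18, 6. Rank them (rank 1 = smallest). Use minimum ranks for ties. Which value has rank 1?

6

Sorted (ascending): 6, 13, 18, 18, 26, 28
The 2 values of 18 occupy positions 3–4 → each gets rank 3.
Rank 1 → value 6.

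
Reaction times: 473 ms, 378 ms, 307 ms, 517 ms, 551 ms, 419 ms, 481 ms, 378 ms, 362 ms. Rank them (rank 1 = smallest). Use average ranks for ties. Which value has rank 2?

362

Sorted (ascending): 307, 362, 378, 378, 419, 473, 481, 517, 551
The 2 values of 378 occupy positions 3–4 → average rank (3+4)/2 = 3.5.
Rank 2 → value 362.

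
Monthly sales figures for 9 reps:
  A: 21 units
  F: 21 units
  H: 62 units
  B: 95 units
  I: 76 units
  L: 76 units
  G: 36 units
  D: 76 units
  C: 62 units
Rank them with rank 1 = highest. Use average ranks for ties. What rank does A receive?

8.5

Sorted (descending): 95, 76, 76, 76, 62, 62, 36, 21, 21
The 3 values of 76 occupy positions 2–4 → average rank 3.
The 2 values of 62 occupy positions 5–6 → average rank (5+6)/2 = 5.5.
The 2 values of 21 occupy positions 8–9 → average rank (8+9)/2 = 8.5.
A has value 21 units → rank 8.5.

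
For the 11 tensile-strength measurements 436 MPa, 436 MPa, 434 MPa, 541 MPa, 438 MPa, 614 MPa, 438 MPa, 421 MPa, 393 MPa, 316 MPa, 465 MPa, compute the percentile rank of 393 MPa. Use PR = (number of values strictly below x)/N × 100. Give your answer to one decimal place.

N = 11.
Strictly below 393: 1. Equal to 393: 1.
PR = 1/11 × 100 = 9.1

9.1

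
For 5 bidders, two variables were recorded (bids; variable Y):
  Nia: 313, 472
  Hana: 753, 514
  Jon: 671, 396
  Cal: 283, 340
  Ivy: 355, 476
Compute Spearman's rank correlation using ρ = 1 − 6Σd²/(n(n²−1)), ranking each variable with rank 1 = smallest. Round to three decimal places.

Ranks of variable 1: 2, 5, 4, 1, 3
Ranks of variable 2: 3, 5, 2, 1, 4
d = r₁ − r₂: -1, 0, 2, 0, -1
d²: 1, 0, 4, 0, 1; Σd² = 6
ρ = 1 − 6·6/(5·24) = 1 − 36/120 = 0.700

0.700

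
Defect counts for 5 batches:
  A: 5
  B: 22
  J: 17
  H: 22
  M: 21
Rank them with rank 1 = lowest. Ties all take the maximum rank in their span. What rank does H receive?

5

Sorted (ascending): 5, 17, 21, 22, 22
The 2 values of 22 occupy positions 4–5 → each gets rank 5.
H has value 22 → rank 5.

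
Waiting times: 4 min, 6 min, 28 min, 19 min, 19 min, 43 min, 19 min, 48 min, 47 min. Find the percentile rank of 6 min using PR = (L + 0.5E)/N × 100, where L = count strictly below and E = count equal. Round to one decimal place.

16.7

N = 9.
Strictly below 6: 1. Equal to 6: 1.
PR = (1 + 0.5·1)/9 × 100 = 16.7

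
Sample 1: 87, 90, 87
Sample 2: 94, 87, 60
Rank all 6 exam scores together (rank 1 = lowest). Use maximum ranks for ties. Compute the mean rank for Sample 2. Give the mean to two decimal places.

Sorted (ascending): 60, 87, 87, 87, 90, 94
The 3 values of 87 occupy positions 2–4 → each gets rank 4.
Sample 2 values → pooled ranks: 94→6, 87→4, 60→1
Mean rank = (6 + 4 + 1) / 3 = 3.67

3.67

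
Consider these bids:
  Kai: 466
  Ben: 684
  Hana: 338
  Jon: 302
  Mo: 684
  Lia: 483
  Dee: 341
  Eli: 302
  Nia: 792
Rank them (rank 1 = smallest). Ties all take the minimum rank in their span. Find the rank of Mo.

Sorted (ascending): 302, 302, 338, 341, 466, 483, 684, 684, 792
The 2 values of 302 occupy positions 1–2 → each gets rank 1.
The 2 values of 684 occupy positions 7–8 → each gets rank 7.
Mo has value 684 → rank 7.

7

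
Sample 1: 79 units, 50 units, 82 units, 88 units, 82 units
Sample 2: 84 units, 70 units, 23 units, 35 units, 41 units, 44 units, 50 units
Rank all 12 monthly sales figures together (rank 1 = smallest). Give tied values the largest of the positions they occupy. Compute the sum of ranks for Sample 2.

34

Sorted (ascending): 23, 35, 41, 44, 50, 50, 70, 79, 82, 82, 84, 88
The 2 values of 50 occupy positions 5–6 → each gets rank 6.
The 2 values of 82 occupy positions 9–10 → each gets rank 10.
Sample 2 values → pooled ranks: 84→11, 70→7, 23→1, 35→2, 41→3, 44→4, 50→6
Rank sum = 11 + 7 + 1 + 2 + 3 + 4 + 6 = 34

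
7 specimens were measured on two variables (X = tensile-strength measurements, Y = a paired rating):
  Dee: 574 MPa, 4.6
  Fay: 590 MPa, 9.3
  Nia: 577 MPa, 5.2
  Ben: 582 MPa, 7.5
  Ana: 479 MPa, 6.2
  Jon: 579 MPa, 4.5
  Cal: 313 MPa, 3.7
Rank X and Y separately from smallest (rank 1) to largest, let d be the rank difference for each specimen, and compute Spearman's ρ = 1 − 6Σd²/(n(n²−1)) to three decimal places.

0.679

Ranks of variable 1: 3, 7, 4, 6, 2, 5, 1
Ranks of variable 2: 3, 7, 4, 6, 5, 2, 1
d = r₁ − r₂: 0, 0, 0, 0, -3, 3, 0
d²: 0, 0, 0, 0, 9, 9, 0; Σd² = 18
ρ = 1 − 6·18/(7·48) = 1 − 108/336 = 0.679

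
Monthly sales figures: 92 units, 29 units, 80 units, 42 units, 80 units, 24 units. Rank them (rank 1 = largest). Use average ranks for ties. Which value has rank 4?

42

Sorted (descending): 92, 80, 80, 42, 29, 24
The 2 values of 80 occupy positions 2–3 → average rank (2+3)/2 = 2.5.
Rank 4 → value 42.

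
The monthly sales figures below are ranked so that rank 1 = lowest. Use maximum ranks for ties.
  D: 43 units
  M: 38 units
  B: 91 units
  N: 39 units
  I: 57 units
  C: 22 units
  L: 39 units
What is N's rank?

4

Sorted (ascending): 22, 38, 39, 39, 43, 57, 91
The 2 values of 39 occupy positions 3–4 → each gets rank 4.
N has value 39 units → rank 4.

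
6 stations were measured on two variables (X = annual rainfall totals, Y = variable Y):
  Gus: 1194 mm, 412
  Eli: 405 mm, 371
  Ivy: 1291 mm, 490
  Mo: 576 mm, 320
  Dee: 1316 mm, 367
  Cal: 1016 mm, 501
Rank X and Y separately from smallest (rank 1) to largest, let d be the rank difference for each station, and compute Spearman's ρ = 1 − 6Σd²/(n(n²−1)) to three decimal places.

Ranks of variable 1: 4, 1, 5, 2, 6, 3
Ranks of variable 2: 4, 3, 5, 1, 2, 6
d = r₁ − r₂: 0, -2, 0, 1, 4, -3
d²: 0, 4, 0, 1, 16, 9; Σd² = 30
ρ = 1 − 6·30/(6·35) = 1 − 180/210 = 0.143

0.143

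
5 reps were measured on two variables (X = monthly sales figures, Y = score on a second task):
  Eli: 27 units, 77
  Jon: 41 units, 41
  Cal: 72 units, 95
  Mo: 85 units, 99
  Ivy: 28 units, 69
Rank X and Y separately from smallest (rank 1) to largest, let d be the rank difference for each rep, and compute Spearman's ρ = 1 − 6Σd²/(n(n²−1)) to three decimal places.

Ranks of variable 1: 1, 3, 4, 5, 2
Ranks of variable 2: 3, 1, 4, 5, 2
d = r₁ − r₂: -2, 2, 0, 0, 0
d²: 4, 4, 0, 0, 0; Σd² = 8
ρ = 1 − 6·8/(5·24) = 1 − 48/120 = 0.600

0.600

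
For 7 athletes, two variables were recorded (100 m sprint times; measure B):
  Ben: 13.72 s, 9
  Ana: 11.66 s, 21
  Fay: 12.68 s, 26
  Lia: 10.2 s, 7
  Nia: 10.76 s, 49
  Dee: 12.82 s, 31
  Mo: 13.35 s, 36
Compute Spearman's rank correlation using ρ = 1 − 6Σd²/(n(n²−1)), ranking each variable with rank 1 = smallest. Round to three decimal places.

Ranks of variable 1: 7, 3, 4, 1, 2, 5, 6
Ranks of variable 2: 2, 3, 4, 1, 7, 5, 6
d = r₁ − r₂: 5, 0, 0, 0, -5, 0, 0
d²: 25, 0, 0, 0, 25, 0, 0; Σd² = 50
ρ = 1 − 6·50/(7·48) = 1 − 300/336 = 0.107

0.107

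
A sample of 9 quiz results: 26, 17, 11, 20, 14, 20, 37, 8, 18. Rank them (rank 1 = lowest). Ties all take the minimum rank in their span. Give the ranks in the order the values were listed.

Sorted (ascending): 8, 11, 14, 17, 18, 20, 20, 26, 37
The 2 values of 20 occupy positions 6–7 → each gets rank 6.

8, 4, 2, 6, 3, 6, 9, 1, 5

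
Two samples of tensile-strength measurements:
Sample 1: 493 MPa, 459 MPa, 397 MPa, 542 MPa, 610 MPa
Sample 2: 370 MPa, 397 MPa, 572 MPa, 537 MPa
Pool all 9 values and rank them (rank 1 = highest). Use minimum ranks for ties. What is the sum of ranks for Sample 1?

Sorted (descending): 610, 572, 542, 537, 493, 459, 397, 397, 370
The 2 values of 397 occupy positions 7–8 → each gets rank 7.
Sample 1 values → pooled ranks: 493→5, 459→6, 397→7, 542→3, 610→1
Rank sum = 5 + 6 + 7 + 3 + 1 = 22

22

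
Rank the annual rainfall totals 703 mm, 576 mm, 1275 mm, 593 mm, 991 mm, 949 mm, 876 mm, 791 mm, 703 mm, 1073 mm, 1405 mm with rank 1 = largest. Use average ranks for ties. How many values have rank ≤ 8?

7

Sorted (descending): 1405, 1275, 1073, 991, 949, 876, 791, 703, 703, 593, 576
The 2 values of 703 occupy positions 8–9 → average rank (8+9)/2 = 8.5.
Ranks ≤ 8: {1, 2, 3, 4, 5, 6, 7} → 7 values.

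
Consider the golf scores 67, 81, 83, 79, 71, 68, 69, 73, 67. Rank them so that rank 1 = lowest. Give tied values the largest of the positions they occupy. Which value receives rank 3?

68

Sorted (ascending): 67, 67, 68, 69, 71, 73, 79, 81, 83
The 2 values of 67 occupy positions 1–2 → each gets rank 2.
Rank 3 → value 68.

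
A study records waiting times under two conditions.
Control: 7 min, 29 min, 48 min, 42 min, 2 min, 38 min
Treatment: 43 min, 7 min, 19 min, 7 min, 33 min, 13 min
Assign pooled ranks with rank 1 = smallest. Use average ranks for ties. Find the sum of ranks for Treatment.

36

Sorted (ascending): 2, 7, 7, 7, 13, 19, 29, 33, 38, 42, 43, 48
The 3 values of 7 occupy positions 2–4 → average rank 3.
Treatment values → pooled ranks: 43→11, 7→3, 19→6, 7→3, 33→8, 13→5
Rank sum = 11 + 3 + 6 + 3 + 8 + 5 = 36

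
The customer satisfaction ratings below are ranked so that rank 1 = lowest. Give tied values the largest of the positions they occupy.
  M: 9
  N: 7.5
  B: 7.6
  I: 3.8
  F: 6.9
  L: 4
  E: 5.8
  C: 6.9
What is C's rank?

5

Sorted (ascending): 3.8, 4, 5.8, 6.9, 6.9, 7.5, 7.6, 9
The 2 values of 6.9 occupy positions 4–5 → each gets rank 5.
C has value 6.9 → rank 5.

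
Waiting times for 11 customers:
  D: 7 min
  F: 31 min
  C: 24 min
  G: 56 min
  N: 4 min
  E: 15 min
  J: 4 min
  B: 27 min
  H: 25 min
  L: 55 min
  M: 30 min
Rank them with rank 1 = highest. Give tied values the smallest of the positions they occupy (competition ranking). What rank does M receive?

Sorted (descending): 56, 55, 31, 30, 27, 25, 24, 15, 7, 4, 4
The 2 values of 4 occupy positions 10–11 → each gets rank 10.
M has value 30 min → rank 4.

4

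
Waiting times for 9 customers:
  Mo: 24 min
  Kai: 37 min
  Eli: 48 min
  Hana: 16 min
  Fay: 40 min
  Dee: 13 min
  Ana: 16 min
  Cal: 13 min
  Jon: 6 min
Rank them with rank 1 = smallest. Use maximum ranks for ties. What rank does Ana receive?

5

Sorted (ascending): 6, 13, 13, 16, 16, 24, 37, 40, 48
The 2 values of 13 occupy positions 2–3 → each gets rank 3.
The 2 values of 16 occupy positions 4–5 → each gets rank 5.
Ana has value 16 min → rank 5.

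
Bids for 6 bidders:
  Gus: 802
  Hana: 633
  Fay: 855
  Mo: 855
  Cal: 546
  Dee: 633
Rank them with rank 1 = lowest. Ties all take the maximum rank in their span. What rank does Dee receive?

3

Sorted (ascending): 546, 633, 633, 802, 855, 855
The 2 values of 633 occupy positions 2–3 → each gets rank 3.
The 2 values of 855 occupy positions 5–6 → each gets rank 6.
Dee has value 633 → rank 3.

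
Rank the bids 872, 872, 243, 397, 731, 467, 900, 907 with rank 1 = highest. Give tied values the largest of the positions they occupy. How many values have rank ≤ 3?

Sorted (descending): 907, 900, 872, 872, 731, 467, 397, 243
The 2 values of 872 occupy positions 3–4 → each gets rank 4.
Ranks ≤ 3: {1, 2} → 2 values.

2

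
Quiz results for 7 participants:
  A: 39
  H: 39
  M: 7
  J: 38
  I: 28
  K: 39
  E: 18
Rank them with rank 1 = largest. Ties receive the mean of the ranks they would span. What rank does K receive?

Sorted (descending): 39, 39, 39, 38, 28, 18, 7
The 3 values of 39 occupy positions 1–3 → average rank 2.
K has value 39 → rank 2.

2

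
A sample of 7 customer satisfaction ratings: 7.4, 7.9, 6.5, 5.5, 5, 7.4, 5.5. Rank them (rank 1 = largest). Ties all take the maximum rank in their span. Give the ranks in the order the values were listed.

Sorted (descending): 7.9, 7.4, 7.4, 6.5, 5.5, 5.5, 5
The 2 values of 7.4 occupy positions 2–3 → each gets rank 3.
The 2 values of 5.5 occupy positions 5–6 → each gets rank 6.

3, 1, 4, 6, 7, 3, 6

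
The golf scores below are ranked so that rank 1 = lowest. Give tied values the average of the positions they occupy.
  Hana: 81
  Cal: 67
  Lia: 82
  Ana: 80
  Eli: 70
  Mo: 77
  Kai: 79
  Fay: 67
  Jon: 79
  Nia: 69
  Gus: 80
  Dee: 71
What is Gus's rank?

Sorted (ascending): 67, 67, 69, 70, 71, 77, 79, 79, 80, 80, 81, 82
The 2 values of 67 occupy positions 1–2 → average rank (1+2)/2 = 1.5.
The 2 values of 79 occupy positions 7–8 → average rank (7+8)/2 = 7.5.
The 2 values of 80 occupy positions 9–10 → average rank (9+10)/2 = 9.5.
Gus has value 80 → rank 9.5.

9.5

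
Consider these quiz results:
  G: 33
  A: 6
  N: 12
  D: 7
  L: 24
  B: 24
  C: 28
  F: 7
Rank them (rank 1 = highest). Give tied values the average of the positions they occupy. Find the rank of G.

1

Sorted (descending): 33, 28, 24, 24, 12, 7, 7, 6
The 2 values of 24 occupy positions 3–4 → average rank (3+4)/2 = 3.5.
The 2 values of 7 occupy positions 6–7 → average rank (6+7)/2 = 6.5.
G has value 33 → rank 1.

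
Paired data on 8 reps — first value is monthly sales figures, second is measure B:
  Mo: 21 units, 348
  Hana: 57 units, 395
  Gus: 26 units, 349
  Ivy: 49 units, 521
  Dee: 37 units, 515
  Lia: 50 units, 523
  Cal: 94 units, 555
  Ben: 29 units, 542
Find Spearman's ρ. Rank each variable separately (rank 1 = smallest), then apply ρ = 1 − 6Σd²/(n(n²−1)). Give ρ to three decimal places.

Ranks of variable 1: 1, 7, 2, 5, 4, 6, 8, 3
Ranks of variable 2: 1, 3, 2, 5, 4, 6, 8, 7
d = r₁ − r₂: 0, 4, 0, 0, 0, 0, 0, -4
d²: 0, 16, 0, 0, 0, 0, 0, 16; Σd² = 32
ρ = 1 − 6·32/(8·63) = 1 − 192/504 = 0.619

0.619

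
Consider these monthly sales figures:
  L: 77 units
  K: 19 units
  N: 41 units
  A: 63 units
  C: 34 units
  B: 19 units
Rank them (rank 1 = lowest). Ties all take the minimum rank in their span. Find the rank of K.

Sorted (ascending): 19, 19, 34, 41, 63, 77
The 2 values of 19 occupy positions 1–2 → each gets rank 1.
K has value 19 units → rank 1.

1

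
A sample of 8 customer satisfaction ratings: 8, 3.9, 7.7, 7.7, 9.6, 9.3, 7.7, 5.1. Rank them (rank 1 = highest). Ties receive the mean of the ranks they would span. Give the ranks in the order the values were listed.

3, 8, 5, 5, 1, 2, 5, 7

Sorted (descending): 9.6, 9.3, 8, 7.7, 7.7, 7.7, 5.1, 3.9
The 3 values of 7.7 occupy positions 4–6 → average rank 5.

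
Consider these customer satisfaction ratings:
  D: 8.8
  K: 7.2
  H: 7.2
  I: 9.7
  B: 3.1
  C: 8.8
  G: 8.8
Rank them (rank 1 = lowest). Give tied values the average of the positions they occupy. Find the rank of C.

Sorted (ascending): 3.1, 7.2, 7.2, 8.8, 8.8, 8.8, 9.7
The 2 values of 7.2 occupy positions 2–3 → average rank (2+3)/2 = 2.5.
The 3 values of 8.8 occupy positions 4–6 → average rank 5.
C has value 8.8 → rank 5.

5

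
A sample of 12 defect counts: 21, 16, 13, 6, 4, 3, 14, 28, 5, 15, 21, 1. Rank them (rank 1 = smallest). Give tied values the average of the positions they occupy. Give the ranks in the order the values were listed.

10.5, 9, 6, 5, 3, 2, 7, 12, 4, 8, 10.5, 1

Sorted (ascending): 1, 3, 4, 5, 6, 13, 14, 15, 16, 21, 21, 28
The 2 values of 21 occupy positions 10–11 → average rank (10+11)/2 = 10.5.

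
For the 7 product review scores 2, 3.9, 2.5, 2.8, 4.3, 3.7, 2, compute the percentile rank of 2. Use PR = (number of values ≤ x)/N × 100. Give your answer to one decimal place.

N = 7.
Strictly below 2: 0. Equal to 2: 2.
PR = 2/7 × 100 = 28.6

28.6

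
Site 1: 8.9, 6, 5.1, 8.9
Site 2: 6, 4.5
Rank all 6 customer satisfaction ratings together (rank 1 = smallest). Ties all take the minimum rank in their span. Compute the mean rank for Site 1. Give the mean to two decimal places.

3.75

Sorted (ascending): 4.5, 5.1, 6, 6, 8.9, 8.9
The 2 values of 6 occupy positions 3–4 → each gets rank 3.
The 2 values of 8.9 occupy positions 5–6 → each gets rank 5.
Site 1 values → pooled ranks: 8.9→5, 6→3, 5.1→2, 8.9→5
Mean rank = (5 + 3 + 2 + 5) / 4 = 3.75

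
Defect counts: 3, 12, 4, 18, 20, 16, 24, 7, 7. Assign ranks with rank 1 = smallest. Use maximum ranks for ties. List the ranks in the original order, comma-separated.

1, 5, 2, 7, 8, 6, 9, 4, 4

Sorted (ascending): 3, 4, 7, 7, 12, 16, 18, 20, 24
The 2 values of 7 occupy positions 3–4 → each gets rank 4.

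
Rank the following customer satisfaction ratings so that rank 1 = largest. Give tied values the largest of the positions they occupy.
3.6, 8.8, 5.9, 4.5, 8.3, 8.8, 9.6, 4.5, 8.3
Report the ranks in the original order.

Sorted (descending): 9.6, 8.8, 8.8, 8.3, 8.3, 5.9, 4.5, 4.5, 3.6
The 2 values of 8.8 occupy positions 2–3 → each gets rank 3.
The 2 values of 8.3 occupy positions 4–5 → each gets rank 5.
The 2 values of 4.5 occupy positions 7–8 → each gets rank 8.

9, 3, 6, 8, 5, 3, 1, 8, 5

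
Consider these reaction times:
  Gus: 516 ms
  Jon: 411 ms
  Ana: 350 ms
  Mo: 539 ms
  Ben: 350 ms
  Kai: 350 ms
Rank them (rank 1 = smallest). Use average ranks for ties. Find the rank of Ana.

Sorted (ascending): 350, 350, 350, 411, 516, 539
The 3 values of 350 occupy positions 1–3 → average rank 2.
Ana has value 350 ms → rank 2.

2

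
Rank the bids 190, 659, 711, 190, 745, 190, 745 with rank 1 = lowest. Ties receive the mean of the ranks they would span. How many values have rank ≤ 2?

Sorted (ascending): 190, 190, 190, 659, 711, 745, 745
The 3 values of 190 occupy positions 1–3 → average rank 2.
The 2 values of 745 occupy positions 6–7 → average rank (6+7)/2 = 6.5.
Ranks ≤ 2: {2, 2, 2} → 3 values.

3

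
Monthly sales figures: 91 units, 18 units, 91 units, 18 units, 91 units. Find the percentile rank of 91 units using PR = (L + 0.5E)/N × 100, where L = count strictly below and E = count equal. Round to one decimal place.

70.0

N = 5.
Strictly below 91: 2. Equal to 91: 3.
PR = (2 + 0.5·3)/5 × 100 = 70.0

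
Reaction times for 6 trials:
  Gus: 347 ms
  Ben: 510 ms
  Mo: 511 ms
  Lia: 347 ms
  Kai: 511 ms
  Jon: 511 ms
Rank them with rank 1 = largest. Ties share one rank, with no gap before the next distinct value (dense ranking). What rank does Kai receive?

Sorted (descending): 511, 511, 511, 510, 347, 347
The 3 values of 511 share dense rank 1.
The 2 values of 347 share dense rank 3.
Remaining distinct values take the next consecutive integers.
Kai has value 511 ms → rank 1.

1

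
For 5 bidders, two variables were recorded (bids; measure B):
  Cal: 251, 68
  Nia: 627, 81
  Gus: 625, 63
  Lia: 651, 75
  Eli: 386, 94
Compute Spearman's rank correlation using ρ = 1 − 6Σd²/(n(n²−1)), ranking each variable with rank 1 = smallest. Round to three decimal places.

0.100

Ranks of variable 1: 1, 4, 3, 5, 2
Ranks of variable 2: 2, 4, 1, 3, 5
d = r₁ − r₂: -1, 0, 2, 2, -3
d²: 1, 0, 4, 4, 9; Σd² = 18
ρ = 1 − 6·18/(5·24) = 1 − 108/120 = 0.100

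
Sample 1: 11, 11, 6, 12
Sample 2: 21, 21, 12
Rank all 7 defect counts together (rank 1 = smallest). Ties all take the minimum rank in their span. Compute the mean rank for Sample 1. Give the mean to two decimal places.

2.25

Sorted (ascending): 6, 11, 11, 12, 12, 21, 21
The 2 values of 11 occupy positions 2–3 → each gets rank 2.
The 2 values of 12 occupy positions 4–5 → each gets rank 4.
The 2 values of 21 occupy positions 6–7 → each gets rank 6.
Sample 1 values → pooled ranks: 11→2, 11→2, 6→1, 12→4
Mean rank = (2 + 2 + 1 + 4) / 4 = 2.25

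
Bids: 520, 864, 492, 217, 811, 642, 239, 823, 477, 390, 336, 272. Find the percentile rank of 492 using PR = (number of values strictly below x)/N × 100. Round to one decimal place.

50.0

N = 12.
Strictly below 492: 6. Equal to 492: 1.
PR = 6/12 × 100 = 50.0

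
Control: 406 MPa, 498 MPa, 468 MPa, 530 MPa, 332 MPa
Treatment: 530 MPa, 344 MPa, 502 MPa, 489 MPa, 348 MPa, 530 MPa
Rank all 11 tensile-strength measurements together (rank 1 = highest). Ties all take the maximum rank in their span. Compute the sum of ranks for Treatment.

35

Sorted (descending): 530, 530, 530, 502, 498, 489, 468, 406, 348, 344, 332
The 3 values of 530 occupy positions 1–3 → each gets rank 3.
Treatment values → pooled ranks: 530→3, 344→10, 502→4, 489→6, 348→9, 530→3
Rank sum = 3 + 10 + 4 + 6 + 9 + 3 = 35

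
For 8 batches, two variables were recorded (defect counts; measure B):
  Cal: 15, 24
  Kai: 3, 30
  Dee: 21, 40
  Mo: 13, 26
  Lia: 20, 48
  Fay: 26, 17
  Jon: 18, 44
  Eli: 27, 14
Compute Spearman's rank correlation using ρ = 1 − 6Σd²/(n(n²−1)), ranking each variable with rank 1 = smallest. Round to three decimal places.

-0.333

Ranks of variable 1: 3, 1, 6, 2, 5, 7, 4, 8
Ranks of variable 2: 3, 5, 6, 4, 8, 2, 7, 1
d = r₁ − r₂: 0, -4, 0, -2, -3, 5, -3, 7
d²: 0, 16, 0, 4, 9, 25, 9, 49; Σd² = 112
ρ = 1 − 6·112/(8·63) = 1 − 672/504 = -0.333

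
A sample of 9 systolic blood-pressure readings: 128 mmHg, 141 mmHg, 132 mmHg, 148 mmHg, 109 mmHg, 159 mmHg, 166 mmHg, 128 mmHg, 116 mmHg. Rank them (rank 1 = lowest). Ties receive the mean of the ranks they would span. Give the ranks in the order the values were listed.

Sorted (ascending): 109, 116, 128, 128, 132, 141, 148, 159, 166
The 2 values of 128 occupy positions 3–4 → average rank (3+4)/2 = 3.5.

3.5, 6, 5, 7, 1, 8, 9, 3.5, 2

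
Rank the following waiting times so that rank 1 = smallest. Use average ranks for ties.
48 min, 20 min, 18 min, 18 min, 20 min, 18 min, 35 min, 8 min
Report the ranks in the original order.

8, 5.5, 3, 3, 5.5, 3, 7, 1

Sorted (ascending): 8, 18, 18, 18, 20, 20, 35, 48
The 3 values of 18 occupy positions 2–4 → average rank 3.
The 2 values of 20 occupy positions 5–6 → average rank (5+6)/2 = 5.5.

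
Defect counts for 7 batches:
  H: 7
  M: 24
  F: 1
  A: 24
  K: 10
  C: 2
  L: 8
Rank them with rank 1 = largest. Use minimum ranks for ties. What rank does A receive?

1

Sorted (descending): 24, 24, 10, 8, 7, 2, 1
The 2 values of 24 occupy positions 1–2 → each gets rank 1.
A has value 24 → rank 1.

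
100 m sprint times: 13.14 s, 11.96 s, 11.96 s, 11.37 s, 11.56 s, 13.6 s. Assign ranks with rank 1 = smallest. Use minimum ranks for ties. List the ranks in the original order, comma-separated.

5, 3, 3, 1, 2, 6

Sorted (ascending): 11.37, 11.56, 11.96, 11.96, 13.14, 13.6
The 2 values of 11.96 occupy positions 3–4 → each gets rank 3.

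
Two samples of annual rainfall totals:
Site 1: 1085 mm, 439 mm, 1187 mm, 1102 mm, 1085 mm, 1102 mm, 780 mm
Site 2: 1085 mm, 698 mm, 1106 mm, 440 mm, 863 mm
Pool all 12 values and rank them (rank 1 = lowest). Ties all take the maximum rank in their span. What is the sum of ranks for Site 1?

53

Sorted (ascending): 439, 440, 698, 780, 863, 1085, 1085, 1085, 1102, 1102, 1106, 1187
The 3 values of 1085 occupy positions 6–8 → each gets rank 8.
The 2 values of 1102 occupy positions 9–10 → each gets rank 10.
Site 1 values → pooled ranks: 1085→8, 439→1, 1187→12, 1102→10, 1085→8, 1102→10, 780→4
Rank sum = 8 + 1 + 12 + 10 + 8 + 10 + 4 = 53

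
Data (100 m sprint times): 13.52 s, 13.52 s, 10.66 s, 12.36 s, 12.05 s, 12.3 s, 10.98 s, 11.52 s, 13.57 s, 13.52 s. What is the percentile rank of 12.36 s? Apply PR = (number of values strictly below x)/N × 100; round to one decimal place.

N = 10.
Strictly below 12.36: 5. Equal to 12.36: 1.
PR = 5/10 × 100 = 50.0

50.0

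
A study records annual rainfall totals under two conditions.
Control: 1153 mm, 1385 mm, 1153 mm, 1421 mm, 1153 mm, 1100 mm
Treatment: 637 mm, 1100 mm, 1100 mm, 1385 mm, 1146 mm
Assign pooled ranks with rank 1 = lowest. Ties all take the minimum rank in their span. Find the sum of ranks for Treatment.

19

Sorted (ascending): 637, 1100, 1100, 1100, 1146, 1153, 1153, 1153, 1385, 1385, 1421
The 3 values of 1100 occupy positions 2–4 → each gets rank 2.
The 3 values of 1153 occupy positions 6–8 → each gets rank 6.
The 2 values of 1385 occupy positions 9–10 → each gets rank 9.
Treatment values → pooled ranks: 637→1, 1100→2, 1100→2, 1385→9, 1146→5
Rank sum = 1 + 2 + 2 + 9 + 5 = 19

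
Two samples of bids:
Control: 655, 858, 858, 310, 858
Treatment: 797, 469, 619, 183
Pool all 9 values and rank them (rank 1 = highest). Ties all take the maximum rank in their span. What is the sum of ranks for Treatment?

Sorted (descending): 858, 858, 858, 797, 655, 619, 469, 310, 183
The 3 values of 858 occupy positions 1–3 → each gets rank 3.
Treatment values → pooled ranks: 797→4, 469→7, 619→6, 183→9
Rank sum = 4 + 7 + 6 + 9 = 26

26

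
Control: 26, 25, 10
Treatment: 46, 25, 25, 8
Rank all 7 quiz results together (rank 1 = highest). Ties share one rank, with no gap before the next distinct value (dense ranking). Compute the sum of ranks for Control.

9

Sorted (descending): 46, 26, 25, 25, 25, 10, 8
The 3 values of 25 share dense rank 3.
Remaining distinct values take the next consecutive integers.
Control values → pooled ranks: 26→2, 25→3, 10→4
Rank sum = 2 + 3 + 4 = 9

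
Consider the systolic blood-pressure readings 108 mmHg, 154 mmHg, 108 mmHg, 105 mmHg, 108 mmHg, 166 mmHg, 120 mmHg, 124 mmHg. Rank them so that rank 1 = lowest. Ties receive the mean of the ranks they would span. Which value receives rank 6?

Sorted (ascending): 105, 108, 108, 108, 120, 124, 154, 166
The 3 values of 108 occupy positions 2–4 → average rank 3.
Rank 6 → value 124.

124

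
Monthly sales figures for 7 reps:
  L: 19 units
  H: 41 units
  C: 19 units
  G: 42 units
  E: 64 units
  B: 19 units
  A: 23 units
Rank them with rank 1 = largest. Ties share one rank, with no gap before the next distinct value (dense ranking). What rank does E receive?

Sorted (descending): 64, 42, 41, 23, 19, 19, 19
The 3 values of 19 share dense rank 5.
Remaining distinct values take the next consecutive integers.
E has value 64 units → rank 1.

1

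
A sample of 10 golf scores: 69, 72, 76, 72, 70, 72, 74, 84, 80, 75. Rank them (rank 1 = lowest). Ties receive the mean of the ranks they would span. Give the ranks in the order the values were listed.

Sorted (ascending): 69, 70, 72, 72, 72, 74, 75, 76, 80, 84
The 3 values of 72 occupy positions 3–5 → average rank 4.

1, 4, 8, 4, 2, 4, 6, 10, 9, 7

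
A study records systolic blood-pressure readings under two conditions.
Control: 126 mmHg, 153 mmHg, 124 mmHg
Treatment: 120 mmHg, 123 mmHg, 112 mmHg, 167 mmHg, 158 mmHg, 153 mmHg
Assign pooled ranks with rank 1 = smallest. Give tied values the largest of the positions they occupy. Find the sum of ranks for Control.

Sorted (ascending): 112, 120, 123, 124, 126, 153, 153, 158, 167
The 2 values of 153 occupy positions 6–7 → each gets rank 7.
Control values → pooled ranks: 126→5, 153→7, 124→4
Rank sum = 5 + 7 + 4 = 16

16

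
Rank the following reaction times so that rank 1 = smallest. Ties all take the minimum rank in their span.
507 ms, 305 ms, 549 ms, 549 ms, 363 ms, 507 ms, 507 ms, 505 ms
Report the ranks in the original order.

4, 1, 7, 7, 2, 4, 4, 3

Sorted (ascending): 305, 363, 505, 507, 507, 507, 549, 549
The 3 values of 507 occupy positions 4–6 → each gets rank 4.
The 2 values of 549 occupy positions 7–8 → each gets rank 7.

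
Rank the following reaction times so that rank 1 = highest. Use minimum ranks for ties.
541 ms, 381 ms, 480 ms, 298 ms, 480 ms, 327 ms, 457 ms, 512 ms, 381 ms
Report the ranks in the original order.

1, 6, 3, 9, 3, 8, 5, 2, 6

Sorted (descending): 541, 512, 480, 480, 457, 381, 381, 327, 298
The 2 values of 480 occupy positions 3–4 → each gets rank 3.
The 2 values of 381 occupy positions 6–7 → each gets rank 6.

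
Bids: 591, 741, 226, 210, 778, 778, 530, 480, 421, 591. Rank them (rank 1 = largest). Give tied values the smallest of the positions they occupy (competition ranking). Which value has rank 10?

210

Sorted (descending): 778, 778, 741, 591, 591, 530, 480, 421, 226, 210
The 2 values of 778 occupy positions 1–2 → each gets rank 1.
The 2 values of 591 occupy positions 4–5 → each gets rank 4.
Rank 10 → value 210.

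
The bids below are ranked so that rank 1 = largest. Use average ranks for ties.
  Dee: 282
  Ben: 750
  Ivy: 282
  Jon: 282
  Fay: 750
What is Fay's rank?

Sorted (descending): 750, 750, 282, 282, 282
The 2 values of 750 occupy positions 1–2 → average rank (1+2)/2 = 1.5.
The 3 values of 282 occupy positions 3–5 → average rank 4.
Fay has value 750 → rank 1.5.

1.5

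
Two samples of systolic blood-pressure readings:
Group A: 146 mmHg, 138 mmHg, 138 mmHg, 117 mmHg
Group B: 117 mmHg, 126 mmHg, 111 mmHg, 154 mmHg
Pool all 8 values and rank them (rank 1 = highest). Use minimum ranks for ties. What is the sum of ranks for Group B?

20

Sorted (descending): 154, 146, 138, 138, 126, 117, 117, 111
The 2 values of 138 occupy positions 3–4 → each gets rank 3.
The 2 values of 117 occupy positions 6–7 → each gets rank 6.
Group B values → pooled ranks: 117→6, 126→5, 111→8, 154→1
Rank sum = 6 + 5 + 8 + 1 = 20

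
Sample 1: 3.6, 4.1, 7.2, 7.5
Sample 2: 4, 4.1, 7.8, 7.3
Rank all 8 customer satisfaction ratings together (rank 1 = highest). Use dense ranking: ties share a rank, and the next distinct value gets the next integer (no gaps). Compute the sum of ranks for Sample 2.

15

Sorted (descending): 7.8, 7.5, 7.3, 7.2, 4.1, 4.1, 4, 3.6
The 2 values of 4.1 share dense rank 5.
Remaining distinct values take the next consecutive integers.
Sample 2 values → pooled ranks: 4→6, 4.1→5, 7.8→1, 7.3→3
Rank sum = 6 + 5 + 1 + 3 = 15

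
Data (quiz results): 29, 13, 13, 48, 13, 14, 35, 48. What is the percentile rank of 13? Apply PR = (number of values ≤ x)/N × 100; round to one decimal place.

N = 8.
Strictly below 13: 0. Equal to 13: 3.
PR = 3/8 × 100 = 37.5

37.5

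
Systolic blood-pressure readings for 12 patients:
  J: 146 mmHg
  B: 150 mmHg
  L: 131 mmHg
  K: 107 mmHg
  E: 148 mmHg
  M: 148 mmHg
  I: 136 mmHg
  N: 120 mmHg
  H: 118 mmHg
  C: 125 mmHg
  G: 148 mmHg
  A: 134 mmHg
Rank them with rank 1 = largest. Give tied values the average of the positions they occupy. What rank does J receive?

5

Sorted (descending): 150, 148, 148, 148, 146, 136, 134, 131, 125, 120, 118, 107
The 3 values of 148 occupy positions 2–4 → average rank 3.
J has value 146 mmHg → rank 5.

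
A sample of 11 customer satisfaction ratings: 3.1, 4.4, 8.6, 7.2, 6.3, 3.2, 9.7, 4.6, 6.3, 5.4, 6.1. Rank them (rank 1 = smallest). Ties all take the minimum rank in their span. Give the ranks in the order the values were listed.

1, 3, 10, 9, 7, 2, 11, 4, 7, 5, 6

Sorted (ascending): 3.1, 3.2, 4.4, 4.6, 5.4, 6.1, 6.3, 6.3, 7.2, 8.6, 9.7
The 2 values of 6.3 occupy positions 7–8 → each gets rank 7.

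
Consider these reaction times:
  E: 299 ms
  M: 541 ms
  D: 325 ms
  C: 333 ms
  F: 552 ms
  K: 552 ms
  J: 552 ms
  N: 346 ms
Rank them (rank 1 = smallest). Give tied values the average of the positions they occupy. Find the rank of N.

Sorted (ascending): 299, 325, 333, 346, 541, 552, 552, 552
The 3 values of 552 occupy positions 6–8 → average rank 7.
N has value 346 ms → rank 4.

4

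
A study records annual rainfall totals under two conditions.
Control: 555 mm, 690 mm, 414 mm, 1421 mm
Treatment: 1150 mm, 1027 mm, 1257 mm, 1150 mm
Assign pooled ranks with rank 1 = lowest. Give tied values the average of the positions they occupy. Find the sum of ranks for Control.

14

Sorted (ascending): 414, 555, 690, 1027, 1150, 1150, 1257, 1421
The 2 values of 1150 occupy positions 5–6 → average rank (5+6)/2 = 5.5.
Control values → pooled ranks: 555→2, 690→3, 414→1, 1421→8
Rank sum = 2 + 3 + 1 + 8 = 14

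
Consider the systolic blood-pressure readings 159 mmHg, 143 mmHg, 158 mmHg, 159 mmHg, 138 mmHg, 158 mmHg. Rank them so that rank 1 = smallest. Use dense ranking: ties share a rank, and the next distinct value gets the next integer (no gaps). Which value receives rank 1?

Sorted (ascending): 138, 143, 158, 158, 159, 159
The 2 values of 158 share dense rank 3.
The 2 values of 159 share dense rank 4.
Remaining distinct values take the next consecutive integers.
Rank 1 → value 138.

138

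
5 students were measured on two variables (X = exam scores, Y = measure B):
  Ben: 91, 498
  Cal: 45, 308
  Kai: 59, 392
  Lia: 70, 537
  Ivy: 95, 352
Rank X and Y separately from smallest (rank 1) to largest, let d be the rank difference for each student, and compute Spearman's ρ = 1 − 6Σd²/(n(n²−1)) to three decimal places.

0.300

Ranks of variable 1: 4, 1, 2, 3, 5
Ranks of variable 2: 4, 1, 3, 5, 2
d = r₁ − r₂: 0, 0, -1, -2, 3
d²: 0, 0, 1, 4, 9; Σd² = 14
ρ = 1 − 6·14/(5·24) = 1 − 84/120 = 0.300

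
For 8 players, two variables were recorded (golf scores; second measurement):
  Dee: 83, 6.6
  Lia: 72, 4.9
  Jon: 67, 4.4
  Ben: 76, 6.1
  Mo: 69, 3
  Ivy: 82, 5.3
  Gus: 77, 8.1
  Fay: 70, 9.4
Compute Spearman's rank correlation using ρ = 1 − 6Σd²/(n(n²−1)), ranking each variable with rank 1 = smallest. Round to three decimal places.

0.500

Ranks of variable 1: 8, 4, 1, 5, 2, 7, 6, 3
Ranks of variable 2: 6, 3, 2, 5, 1, 4, 7, 8
d = r₁ − r₂: 2, 1, -1, 0, 1, 3, -1, -5
d²: 4, 1, 1, 0, 1, 9, 1, 25; Σd² = 42
ρ = 1 − 6·42/(8·63) = 1 − 252/504 = 0.500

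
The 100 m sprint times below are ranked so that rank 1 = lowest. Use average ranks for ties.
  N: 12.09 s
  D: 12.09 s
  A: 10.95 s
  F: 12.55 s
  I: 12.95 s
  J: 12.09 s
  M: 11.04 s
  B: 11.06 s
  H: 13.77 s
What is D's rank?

5

Sorted (ascending): 10.95, 11.04, 11.06, 12.09, 12.09, 12.09, 12.55, 12.95, 13.77
The 3 values of 12.09 occupy positions 4–6 → average rank 5.
D has value 12.09 s → rank 5.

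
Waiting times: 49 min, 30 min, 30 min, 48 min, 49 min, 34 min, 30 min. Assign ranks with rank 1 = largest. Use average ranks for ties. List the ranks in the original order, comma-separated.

1.5, 6, 6, 3, 1.5, 4, 6

Sorted (descending): 49, 49, 48, 34, 30, 30, 30
The 2 values of 49 occupy positions 1–2 → average rank (1+2)/2 = 1.5.
The 3 values of 30 occupy positions 5–7 → average rank 6.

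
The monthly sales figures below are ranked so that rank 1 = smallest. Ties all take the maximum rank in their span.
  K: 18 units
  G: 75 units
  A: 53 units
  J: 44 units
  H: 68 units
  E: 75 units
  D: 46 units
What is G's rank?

7

Sorted (ascending): 18, 44, 46, 53, 68, 75, 75
The 2 values of 75 occupy positions 6–7 → each gets rank 7.
G has value 75 units → rank 7.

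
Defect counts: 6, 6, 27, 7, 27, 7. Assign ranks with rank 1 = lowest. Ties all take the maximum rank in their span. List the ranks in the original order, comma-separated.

2, 2, 6, 4, 6, 4

Sorted (ascending): 6, 6, 7, 7, 27, 27
The 2 values of 6 occupy positions 1–2 → each gets rank 2.
The 2 values of 7 occupy positions 3–4 → each gets rank 4.
The 2 values of 27 occupy positions 5–6 → each gets rank 6.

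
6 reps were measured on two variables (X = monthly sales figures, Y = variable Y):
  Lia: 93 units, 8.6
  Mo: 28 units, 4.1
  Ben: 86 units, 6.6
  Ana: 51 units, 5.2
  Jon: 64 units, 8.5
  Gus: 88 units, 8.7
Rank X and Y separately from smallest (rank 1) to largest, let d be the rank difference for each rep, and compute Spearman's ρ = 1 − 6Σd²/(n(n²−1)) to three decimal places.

0.886

Ranks of variable 1: 6, 1, 4, 2, 3, 5
Ranks of variable 2: 5, 1, 3, 2, 4, 6
d = r₁ − r₂: 1, 0, 1, 0, -1, -1
d²: 1, 0, 1, 0, 1, 1; Σd² = 4
ρ = 1 − 6·4/(6·35) = 1 − 24/210 = 0.886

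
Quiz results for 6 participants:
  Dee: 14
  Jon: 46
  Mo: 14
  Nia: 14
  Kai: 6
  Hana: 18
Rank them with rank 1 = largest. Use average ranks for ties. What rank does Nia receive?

4

Sorted (descending): 46, 18, 14, 14, 14, 6
The 3 values of 14 occupy positions 3–5 → average rank 4.
Nia has value 14 → rank 4.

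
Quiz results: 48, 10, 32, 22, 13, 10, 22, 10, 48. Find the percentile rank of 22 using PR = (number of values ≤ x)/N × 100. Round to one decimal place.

N = 9.
Strictly below 22: 4. Equal to 22: 2.
PR = 6/9 × 100 = 66.7

66.7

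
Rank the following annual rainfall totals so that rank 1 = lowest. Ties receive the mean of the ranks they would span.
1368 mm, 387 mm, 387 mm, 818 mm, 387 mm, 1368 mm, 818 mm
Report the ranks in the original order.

Sorted (ascending): 387, 387, 387, 818, 818, 1368, 1368
The 3 values of 387 occupy positions 1–3 → average rank 2.
The 2 values of 818 occupy positions 4–5 → average rank (4+5)/2 = 4.5.
The 2 values of 1368 occupy positions 6–7 → average rank (6+7)/2 = 6.5.

6.5, 2, 2, 4.5, 2, 6.5, 4.5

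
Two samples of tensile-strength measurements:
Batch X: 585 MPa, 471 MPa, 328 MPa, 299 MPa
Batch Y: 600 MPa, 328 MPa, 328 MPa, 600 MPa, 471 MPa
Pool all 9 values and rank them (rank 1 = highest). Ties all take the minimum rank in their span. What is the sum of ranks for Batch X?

22

Sorted (descending): 600, 600, 585, 471, 471, 328, 328, 328, 299
The 2 values of 600 occupy positions 1–2 → each gets rank 1.
The 2 values of 471 occupy positions 4–5 → each gets rank 4.
The 3 values of 328 occupy positions 6–8 → each gets rank 6.
Batch X values → pooled ranks: 585→3, 471→4, 328→6, 299→9
Rank sum = 3 + 4 + 6 + 9 = 22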